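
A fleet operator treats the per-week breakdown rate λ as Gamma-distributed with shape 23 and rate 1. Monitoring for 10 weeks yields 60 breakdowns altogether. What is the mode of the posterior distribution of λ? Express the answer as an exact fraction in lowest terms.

Total count 60 over total exposure 10 weeks.
Conjugate update: add total count to the shape and total exposure to the rate, giving Gamma(83, 11).
Posterior mode = (α'−1)/β' = 82/11.

82/11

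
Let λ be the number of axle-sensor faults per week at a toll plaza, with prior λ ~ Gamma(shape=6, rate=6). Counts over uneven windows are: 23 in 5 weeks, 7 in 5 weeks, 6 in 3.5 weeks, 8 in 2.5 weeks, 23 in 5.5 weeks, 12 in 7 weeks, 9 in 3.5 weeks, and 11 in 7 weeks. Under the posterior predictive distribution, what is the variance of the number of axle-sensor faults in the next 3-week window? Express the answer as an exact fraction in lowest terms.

Total count: 23 + 7 + 6 + 8 + 23 + 12 + 9 + 11 = 99.
Total exposure: 5 + 5 + 3.5 + 2.5 + 5.5 + 7 + 3.5 + 7 = 39 weeks.
Posterior: α' = 6 + 99 = 105, β' = 6 + 39 = 45.
The posterior predictive for a window of length T is Negative Binomial with variance T·α'·(β'+T)/β'² = 3·105·48/2025 = 112/15.

112/15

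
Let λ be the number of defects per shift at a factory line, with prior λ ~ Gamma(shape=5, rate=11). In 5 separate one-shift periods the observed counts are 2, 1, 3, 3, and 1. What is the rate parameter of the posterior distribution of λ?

Total count: 2 + 1 + 3 + 3 + 1 = 10.
Total exposure: 5 shifts.
By Gamma–Poisson conjugacy, the posterior is Gamma(α + Σx, β + Σt) = Gamma(5 + 10, 11 + 5) = Gamma(15, 16).

16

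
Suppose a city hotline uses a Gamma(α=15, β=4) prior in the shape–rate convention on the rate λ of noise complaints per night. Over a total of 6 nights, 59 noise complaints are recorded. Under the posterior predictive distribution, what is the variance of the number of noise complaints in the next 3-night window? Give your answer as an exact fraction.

Total count 59 over total exposure 6 nights.
Gamma(α, β) with Poisson data over total exposure Σt gives posterior Gamma(α+Σx, β+Σt) = Gamma(74, 10).
The posterior predictive for a window of length T is Negative Binomial with variance T·α'·(β'+T)/β'² = 3·74·13/100 = 1443/50.

1443/50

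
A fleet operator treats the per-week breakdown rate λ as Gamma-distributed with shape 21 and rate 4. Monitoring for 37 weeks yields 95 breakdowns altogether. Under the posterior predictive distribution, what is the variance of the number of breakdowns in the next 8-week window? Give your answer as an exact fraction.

45472/1681

Total count 95 over total exposure 37 weeks.
Posterior: α' = 21 + 95 = 116, β' = 4 + 37 = 41.
The posterior predictive for a window of length T is Negative Binomial with variance T·α'·(β'+T)/β'² = 8·116·49/1681 = 45472/1681.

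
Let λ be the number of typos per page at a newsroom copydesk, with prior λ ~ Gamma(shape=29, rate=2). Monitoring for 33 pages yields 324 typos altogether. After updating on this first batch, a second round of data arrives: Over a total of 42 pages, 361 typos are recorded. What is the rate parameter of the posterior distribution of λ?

77

Total count 324 over total exposure 33 pages.
After the first batch: Gamma(29 + 324, 2 + 33) = Gamma(353, 35).
Total count 361 over total exposure 42 pages.
After the second batch: Gamma(353 + 361, 35 + 42) = Gamma(714, 77).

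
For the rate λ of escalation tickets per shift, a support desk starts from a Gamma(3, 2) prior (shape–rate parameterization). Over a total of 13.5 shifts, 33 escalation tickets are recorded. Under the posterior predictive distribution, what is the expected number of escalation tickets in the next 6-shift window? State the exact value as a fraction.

432/31

Total count 33 over total exposure 13.5 shifts.
Gamma(α, β) with Poisson data over total exposure Σt gives posterior Gamma(α+Σx, β+Σt) = Gamma(36, 31/2).
Predictive mean over a 6-shift window = T·E[λ|data] = 6·36/(31/2) = 432/31.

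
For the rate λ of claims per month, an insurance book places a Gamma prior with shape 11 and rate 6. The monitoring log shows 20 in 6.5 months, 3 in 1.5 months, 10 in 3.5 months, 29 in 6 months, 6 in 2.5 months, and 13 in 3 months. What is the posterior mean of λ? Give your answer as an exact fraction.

Total count: 20 + 3 + 10 + 29 + 6 + 13 = 81.
Total exposure: 6.5 + 1.5 + 3.5 + 6 + 2.5 + 3 = 23 months.
Gamma(α, β) with Poisson data over total exposure Σt gives posterior Gamma(α+Σx, β+Σt) = Gamma(92, 29).
Posterior mean = α'/β' = 92/29.

92/29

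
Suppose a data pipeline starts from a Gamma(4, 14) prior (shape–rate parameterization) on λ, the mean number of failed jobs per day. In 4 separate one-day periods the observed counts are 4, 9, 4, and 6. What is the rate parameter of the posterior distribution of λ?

Total count: 4 + 9 + 4 + 6 = 23.
Total exposure: 4 days.
Gamma(α, β) with Poisson data over total exposure Σt gives posterior Gamma(α+Σx, β+Σt) = Gamma(27, 18).

18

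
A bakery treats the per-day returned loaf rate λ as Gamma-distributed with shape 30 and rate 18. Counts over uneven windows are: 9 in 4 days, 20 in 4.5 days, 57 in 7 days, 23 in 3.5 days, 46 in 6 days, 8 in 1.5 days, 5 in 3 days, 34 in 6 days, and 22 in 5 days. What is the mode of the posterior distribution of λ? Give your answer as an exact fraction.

506/117

Total count: 9 + 20 + 57 + 23 + 46 + 8 + 5 + 34 + 22 = 224.
Total exposure: 4 + 4.5 + 7 + 3.5 + 6 + 1.5 + 3 + 6 + 5 = 40.5 days.
By Gamma–Poisson conjugacy, the posterior is Gamma(α + Σx, β + Σt) = Gamma(30 + 224, 18 + 40.5) = Gamma(254, 117/2).
Posterior mode = (α'−1)/β' = 253/(117/2) = 506/117.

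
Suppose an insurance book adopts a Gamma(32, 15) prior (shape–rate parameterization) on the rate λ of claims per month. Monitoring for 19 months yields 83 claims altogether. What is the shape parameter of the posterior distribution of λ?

115

Total count 83 over total exposure 19 months.
Gamma(α, β) with Poisson data over total exposure Σt gives posterior Gamma(α+Σx, β+Σt) = Gamma(115, 34).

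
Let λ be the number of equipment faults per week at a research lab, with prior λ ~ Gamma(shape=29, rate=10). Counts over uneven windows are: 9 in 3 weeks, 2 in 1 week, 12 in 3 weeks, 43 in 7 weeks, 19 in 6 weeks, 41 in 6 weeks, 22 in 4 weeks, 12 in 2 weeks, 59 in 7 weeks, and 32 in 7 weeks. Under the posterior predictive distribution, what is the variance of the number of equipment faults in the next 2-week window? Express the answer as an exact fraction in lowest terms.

145/14

Total count: 9 + 2 + 12 + 43 + 19 + 41 + 22 + 12 + 59 + 32 = 251.
Total exposure: 3 + 1 + 3 + 7 + 6 + 6 + 4 + 2 + 7 + 7 = 46 weeks.
The Gamma prior is conjugate for the Poisson rate, so λ | data ~ Gamma(29+251, 10+46) = Gamma(280, 56).
The posterior predictive for a window of length T is Negative Binomial with variance T·α'·(β'+T)/β'² = 2·280·58/3136 = 145/14.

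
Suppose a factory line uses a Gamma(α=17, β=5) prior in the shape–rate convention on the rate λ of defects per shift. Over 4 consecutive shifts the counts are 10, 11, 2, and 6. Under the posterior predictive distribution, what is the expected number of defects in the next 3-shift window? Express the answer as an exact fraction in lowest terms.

Total count: 10 + 11 + 2 + 6 = 29.
Total exposure: 4 shifts.
The Gamma prior is conjugate for the Poisson rate, so λ | data ~ Gamma(17+29, 5+4) = Gamma(46, 9).
Predictive mean over a 3-shift window = T·E[λ|data] = 3·46/9 = 46/3.

46/3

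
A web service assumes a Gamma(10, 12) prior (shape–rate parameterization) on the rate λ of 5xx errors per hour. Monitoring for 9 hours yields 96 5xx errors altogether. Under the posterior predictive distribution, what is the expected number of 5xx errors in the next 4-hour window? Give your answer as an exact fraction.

Total count 96 over total exposure 9 hours.
By Gamma–Poisson conjugacy, the posterior is Gamma(α + Σx, β + Σt) = Gamma(10 + 96, 12 + 9) = Gamma(106, 21).
Predictive mean over a 4-hour window = T·E[λ|data] = 4·106/21 = 424/21.

424/21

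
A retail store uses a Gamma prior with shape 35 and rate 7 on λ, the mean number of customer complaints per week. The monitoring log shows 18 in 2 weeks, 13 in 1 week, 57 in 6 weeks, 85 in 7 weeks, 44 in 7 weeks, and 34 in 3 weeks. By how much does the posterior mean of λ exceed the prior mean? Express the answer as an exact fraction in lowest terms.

11/3

Total count: 18 + 13 + 57 + 85 + 44 + 34 = 251.
Total exposure: 2 + 1 + 6 + 7 + 7 + 3 = 26 weeks.
By Gamma–Poisson conjugacy, the posterior is Gamma(α + Σx, β + Σt) = Gamma(35 + 251, 7 + 26) = Gamma(286, 33).
Posterior mean = 286/33 = 26/3; prior mean = 35/7 = 5. Difference = 26/3 − 5 = 11/3.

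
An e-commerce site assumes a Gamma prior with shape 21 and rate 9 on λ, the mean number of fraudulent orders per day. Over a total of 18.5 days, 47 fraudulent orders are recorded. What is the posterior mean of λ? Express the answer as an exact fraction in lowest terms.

Total count 47 over total exposure 18.5 days.
Posterior: α' = 21 + 47 = 68, β' = 9 + 18.5 = 55/2.
Posterior mean = α'/β' = 68/(55/2) = 136/55.

136/55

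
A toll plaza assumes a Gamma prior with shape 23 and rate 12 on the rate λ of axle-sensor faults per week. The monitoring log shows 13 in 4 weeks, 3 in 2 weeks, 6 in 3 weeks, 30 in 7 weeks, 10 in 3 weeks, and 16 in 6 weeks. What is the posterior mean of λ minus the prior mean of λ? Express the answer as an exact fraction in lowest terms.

Total count: 13 + 3 + 6 + 30 + 10 + 16 = 78.
Total exposure: 4 + 2 + 3 + 7 + 3 + 6 = 25 weeks.
By Gamma–Poisson conjugacy, the posterior is Gamma(α + Σx, β + Σt) = Gamma(23 + 78, 12 + 25) = Gamma(101, 37).
Posterior mean = 101/37 = 101/37; prior mean = 23/12 = 23/12. Difference = 101/37 − 23/12 = 361/444.

361/444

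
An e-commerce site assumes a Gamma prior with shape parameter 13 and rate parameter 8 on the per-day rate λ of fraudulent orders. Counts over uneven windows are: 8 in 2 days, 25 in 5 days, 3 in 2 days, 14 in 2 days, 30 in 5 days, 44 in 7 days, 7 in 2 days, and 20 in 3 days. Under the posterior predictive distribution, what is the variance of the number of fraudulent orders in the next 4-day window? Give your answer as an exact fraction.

1640/81

Total count: 8 + 25 + 3 + 14 + 30 + 44 + 7 + 20 = 151.
Total exposure: 2 + 5 + 2 + 2 + 5 + 7 + 2 + 3 = 28 days.
Conjugate update: add total count to the shape and total exposure to the rate, giving Gamma(164, 36).
The posterior predictive for a window of length T is Negative Binomial with variance T·α'·(β'+T)/β'² = 4·164·40/1296 = 1640/81.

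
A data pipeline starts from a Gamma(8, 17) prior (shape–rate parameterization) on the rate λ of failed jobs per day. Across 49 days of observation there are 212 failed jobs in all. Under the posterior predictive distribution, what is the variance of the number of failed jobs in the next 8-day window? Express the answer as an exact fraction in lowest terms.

Total count 212 over total exposure 49 days.
By Gamma–Poisson conjugacy, the posterior is Gamma(α + Σx, β + Σt) = Gamma(8 + 212, 17 + 49) = Gamma(220, 66).
The posterior predictive for a window of length T is Negative Binomial with variance T·α'·(β'+T)/β'² = 8·220·74/4356 = 2960/99.

2960/99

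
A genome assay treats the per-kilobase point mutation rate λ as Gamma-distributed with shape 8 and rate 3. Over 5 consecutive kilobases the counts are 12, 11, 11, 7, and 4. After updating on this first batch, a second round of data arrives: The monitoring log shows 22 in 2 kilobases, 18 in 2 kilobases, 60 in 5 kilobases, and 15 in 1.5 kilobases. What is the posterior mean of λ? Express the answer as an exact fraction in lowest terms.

Total count: 12 + 11 + 11 + 7 + 4 = 45.
Total exposure: 5 kilobases.
After the first batch: Gamma(8 + 45, 3 + 5) = Gamma(53, 8).
Total count: 22 + 18 + 60 + 15 = 115.
Total exposure: 2 + 2 + 5 + 1.5 = 10.5 kilobases.
After the second batch: Gamma(53 + 115, 8 + 10.5) = Gamma(168, 37/2).
Posterior mean = α'/β' = 168/(37/2) = 336/37.

336/37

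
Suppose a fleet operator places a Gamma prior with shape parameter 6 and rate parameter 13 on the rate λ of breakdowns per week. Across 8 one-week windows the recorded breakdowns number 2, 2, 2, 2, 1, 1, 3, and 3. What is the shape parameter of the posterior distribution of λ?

Total count: 2 + 2 + 2 + 2 + 1 + 1 + 3 + 3 = 16.
Total exposure: 8 weeks.
The Gamma prior is conjugate for the Poisson rate, so λ | data ~ Gamma(6+16, 13+8) = Gamma(22, 21).

22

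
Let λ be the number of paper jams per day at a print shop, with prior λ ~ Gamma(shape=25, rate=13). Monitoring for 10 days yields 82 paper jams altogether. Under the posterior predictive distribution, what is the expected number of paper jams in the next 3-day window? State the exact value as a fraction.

Total count 82 over total exposure 10 days.
Gamma(α, β) with Poisson data over total exposure Σt gives posterior Gamma(α+Σx, β+Σt) = Gamma(107, 23).
Predictive mean over a 3-day window = T·E[λ|data] = 3·107/23 = 321/23.

321/23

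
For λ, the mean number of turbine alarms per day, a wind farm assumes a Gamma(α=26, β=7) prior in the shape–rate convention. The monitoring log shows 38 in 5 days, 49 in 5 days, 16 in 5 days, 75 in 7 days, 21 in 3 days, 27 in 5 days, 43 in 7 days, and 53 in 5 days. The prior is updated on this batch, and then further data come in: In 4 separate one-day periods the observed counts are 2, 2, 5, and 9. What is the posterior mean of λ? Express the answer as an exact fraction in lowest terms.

Total count: 38 + 49 + 16 + 75 + 21 + 27 + 43 + 53 = 322.
Total exposure: 5 + 5 + 5 + 7 + 3 + 5 + 7 + 5 = 42 days.
After the first batch: Gamma(26 + 322, 7 + 42) = Gamma(348, 49).
Total count: 2 + 2 + 5 + 9 = 18.
Total exposure: 4 days.
After the second batch: Gamma(348 + 18, 49 + 4) = Gamma(366, 53).
Posterior mean = α'/β' = 366/53.

366/53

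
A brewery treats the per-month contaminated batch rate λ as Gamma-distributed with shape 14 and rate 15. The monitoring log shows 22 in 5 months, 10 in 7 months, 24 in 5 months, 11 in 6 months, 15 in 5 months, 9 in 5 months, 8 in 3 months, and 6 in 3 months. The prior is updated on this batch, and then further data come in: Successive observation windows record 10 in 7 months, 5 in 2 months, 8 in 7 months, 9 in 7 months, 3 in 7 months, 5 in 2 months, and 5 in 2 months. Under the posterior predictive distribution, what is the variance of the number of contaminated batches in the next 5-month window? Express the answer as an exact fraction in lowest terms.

19065/1936

Total count: 22 + 10 + 24 + 11 + 15 + 9 + 8 + 6 = 105.
Total exposure: 5 + 7 + 5 + 6 + 5 + 5 + 3 + 3 = 39 months.
After the first batch: Gamma(14 + 105, 15 + 39) = Gamma(119, 54).
Total count: 10 + 5 + 8 + 9 + 3 + 5 + 5 = 45.
Total exposure: 7 + 2 + 7 + 7 + 7 + 2 + 2 = 34 months.
After the second batch: Gamma(119 + 45, 54 + 34) = Gamma(164, 88).
The posterior predictive for a window of length T is Negative Binomial with variance T·α'·(β'+T)/β'² = 5·164·93/7744 = 19065/1936.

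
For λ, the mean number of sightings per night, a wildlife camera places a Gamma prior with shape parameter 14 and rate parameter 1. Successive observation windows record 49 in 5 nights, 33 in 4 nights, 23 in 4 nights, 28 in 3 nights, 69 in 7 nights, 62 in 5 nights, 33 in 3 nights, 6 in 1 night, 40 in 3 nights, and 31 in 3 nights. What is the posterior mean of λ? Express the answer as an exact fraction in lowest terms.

388/39

Total count: 49 + 33 + 23 + 28 + 69 + 62 + 33 + 6 + 40 + 31 = 374.
Total exposure: 5 + 4 + 4 + 3 + 7 + 5 + 3 + 1 + 3 + 3 = 38 nights.
By Gamma–Poisson conjugacy, the posterior is Gamma(α + Σx, β + Σt) = Gamma(14 + 374, 1 + 38) = Gamma(388, 39).
Posterior mean = α'/β' = 388/39.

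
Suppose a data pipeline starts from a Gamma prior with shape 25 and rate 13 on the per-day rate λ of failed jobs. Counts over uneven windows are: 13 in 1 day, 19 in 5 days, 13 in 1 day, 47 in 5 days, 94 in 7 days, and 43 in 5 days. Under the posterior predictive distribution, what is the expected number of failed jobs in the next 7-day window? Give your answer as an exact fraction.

Total count: 13 + 19 + 13 + 47 + 94 + 43 = 229.
Total exposure: 1 + 5 + 1 + 5 + 7 + 5 = 24 days.
Conjugate update: add total count to the shape and total exposure to the rate, giving Gamma(254, 37).
Predictive mean over a 7-day window = T·E[λ|data] = 7·254/37 = 1778/37.

1778/37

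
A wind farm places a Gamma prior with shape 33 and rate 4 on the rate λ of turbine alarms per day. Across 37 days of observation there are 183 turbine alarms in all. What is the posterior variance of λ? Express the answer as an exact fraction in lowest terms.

Total count 183 over total exposure 37 days.
The Gamma prior is conjugate for the Poisson rate, so λ | data ~ Gamma(33+183, 4+37) = Gamma(216, 41).
Posterior variance = α'/β'² = 216/1681.

216/1681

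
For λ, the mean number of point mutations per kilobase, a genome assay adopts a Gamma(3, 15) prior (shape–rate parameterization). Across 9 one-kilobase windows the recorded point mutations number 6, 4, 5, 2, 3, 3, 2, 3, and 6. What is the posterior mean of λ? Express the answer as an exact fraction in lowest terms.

37/24

Total count: 6 + 4 + 5 + 2 + 3 + 3 + 2 + 3 + 6 = 34.
Total exposure: 9 kilobases.
Posterior: α' = 3 + 34 = 37, β' = 15 + 9 = 24.
Posterior mean = α'/β' = 37/24.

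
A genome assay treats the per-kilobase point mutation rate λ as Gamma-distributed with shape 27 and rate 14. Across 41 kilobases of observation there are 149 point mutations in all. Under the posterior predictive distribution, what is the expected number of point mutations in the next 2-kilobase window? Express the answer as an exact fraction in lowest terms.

Total count 149 over total exposure 41 kilobases.
By Gamma–Poisson conjugacy, the posterior is Gamma(α + Σx, β + Σt) = Gamma(27 + 149, 14 + 41) = Gamma(176, 55).
Predictive mean over a 2-kilobase window = T·E[λ|data] = 2·176/55 = 32/5.

32/5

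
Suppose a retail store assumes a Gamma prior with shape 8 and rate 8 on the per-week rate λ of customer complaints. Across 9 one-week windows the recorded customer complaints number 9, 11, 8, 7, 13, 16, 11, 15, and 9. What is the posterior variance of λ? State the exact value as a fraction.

Total count: 9 + 11 + 8 + 7 + 13 + 16 + 11 + 15 + 9 = 99.
Total exposure: 9 weeks.
Conjugate update: add total count to the shape and total exposure to the rate, giving Gamma(107, 17).
Posterior variance = α'/β'² = 107/289.

107/289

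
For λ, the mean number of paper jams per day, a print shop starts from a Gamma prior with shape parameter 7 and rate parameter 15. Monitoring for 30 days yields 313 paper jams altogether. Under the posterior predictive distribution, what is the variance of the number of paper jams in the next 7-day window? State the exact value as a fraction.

23296/405

Total count 313 over total exposure 30 days.
Posterior: α' = 7 + 313 = 320, β' = 15 + 30 = 45.
The posterior predictive for a window of length T is Negative Binomial with variance T·α'·(β'+T)/β'² = 7·320·52/2025 = 23296/405.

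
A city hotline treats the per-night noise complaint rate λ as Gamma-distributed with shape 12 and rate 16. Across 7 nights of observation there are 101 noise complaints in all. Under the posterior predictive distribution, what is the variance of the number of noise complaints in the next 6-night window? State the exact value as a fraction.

19662/529

Total count 101 over total exposure 7 nights.
By Gamma–Poisson conjugacy, the posterior is Gamma(α + Σx, β + Σt) = Gamma(12 + 101, 16 + 7) = Gamma(113, 23).
The posterior predictive for a window of length T is Negative Binomial with variance T·α'·(β'+T)/β'² = 6·113·29/529 = 19662/529.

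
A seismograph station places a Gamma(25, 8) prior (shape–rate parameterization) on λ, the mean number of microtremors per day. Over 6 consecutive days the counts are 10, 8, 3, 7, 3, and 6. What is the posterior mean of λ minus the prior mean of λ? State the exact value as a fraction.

Total count: 10 + 8 + 3 + 7 + 3 + 6 = 37.
Total exposure: 6 days.
Conjugate update: add total count to the shape and total exposure to the rate, giving Gamma(62, 14).
Posterior mean = 62/14 = 31/7; prior mean = 25/8 = 25/8. Difference = 31/7 − 25/8 = 73/56.

73/56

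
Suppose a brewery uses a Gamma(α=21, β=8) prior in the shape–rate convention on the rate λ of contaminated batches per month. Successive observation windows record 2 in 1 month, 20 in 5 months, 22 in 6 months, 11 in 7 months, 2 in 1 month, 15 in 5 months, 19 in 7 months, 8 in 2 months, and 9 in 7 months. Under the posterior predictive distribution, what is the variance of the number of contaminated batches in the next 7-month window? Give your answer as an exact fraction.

Total count: 2 + 20 + 22 + 11 + 2 + 15 + 19 + 8 + 9 = 108.
Total exposure: 1 + 5 + 6 + 7 + 1 + 5 + 7 + 2 + 7 = 41 months.
Gamma(α, β) with Poisson data over total exposure Σt gives posterior Gamma(α+Σx, β+Σt) = Gamma(129, 49).
The posterior predictive for a window of length T is Negative Binomial with variance T·α'·(β'+T)/β'² = 7·129·56/2401 = 1032/49.

1032/49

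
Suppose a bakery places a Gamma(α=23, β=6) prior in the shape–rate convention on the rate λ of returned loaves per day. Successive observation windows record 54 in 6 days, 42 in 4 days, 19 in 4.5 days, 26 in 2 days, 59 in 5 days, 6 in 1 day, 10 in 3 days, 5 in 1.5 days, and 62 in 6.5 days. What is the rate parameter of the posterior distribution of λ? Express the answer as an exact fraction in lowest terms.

Total count: 54 + 42 + 19 + 26 + 59 + 6 + 10 + 5 + 62 = 283.
Total exposure: 6 + 4 + 4.5 + 2 + 5 + 1 + 3 + 1.5 + 6.5 = 33.5 days.
By Gamma–Poisson conjugacy, the posterior is Gamma(α + Σx, β + Σt) = Gamma(23 + 283, 6 + 33.5) = Gamma(306, 79/2).

79/2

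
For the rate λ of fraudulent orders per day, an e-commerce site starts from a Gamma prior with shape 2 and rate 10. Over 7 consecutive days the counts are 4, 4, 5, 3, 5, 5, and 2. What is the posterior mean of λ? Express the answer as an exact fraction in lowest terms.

Total count: 4 + 4 + 5 + 3 + 5 + 5 + 2 = 28.
Total exposure: 7 days.
Gamma(α, β) with Poisson data over total exposure Σt gives posterior Gamma(α+Σx, β+Σt) = Gamma(30, 17).
Posterior mean = α'/β' = 30/17.

30/17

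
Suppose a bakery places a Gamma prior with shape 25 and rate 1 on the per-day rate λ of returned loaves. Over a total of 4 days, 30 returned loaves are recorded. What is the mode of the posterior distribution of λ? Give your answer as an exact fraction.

54/5

Total count 30 over total exposure 4 days.
The Gamma prior is conjugate for the Poisson rate, so λ | data ~ Gamma(25+30, 1+4) = Gamma(55, 5).
Posterior mode = (α'−1)/β' = 54/5.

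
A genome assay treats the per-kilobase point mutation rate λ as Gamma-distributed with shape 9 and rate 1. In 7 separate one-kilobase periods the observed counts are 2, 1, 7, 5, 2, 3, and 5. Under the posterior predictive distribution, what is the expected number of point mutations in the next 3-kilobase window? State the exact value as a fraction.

Total count: 2 + 1 + 7 + 5 + 2 + 3 + 5 = 25.
Total exposure: 7 kilobases.
The Gamma prior is conjugate for the Poisson rate, so λ | data ~ Gamma(9+25, 1+7) = Gamma(34, 8).
Predictive mean over a 3-kilobase window = T·E[λ|data] = 3·34/8 = 51/4.

51/4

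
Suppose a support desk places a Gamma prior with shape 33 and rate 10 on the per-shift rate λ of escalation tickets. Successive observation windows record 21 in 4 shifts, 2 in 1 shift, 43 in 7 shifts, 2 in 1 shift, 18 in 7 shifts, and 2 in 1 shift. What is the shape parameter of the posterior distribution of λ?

121

Total count: 21 + 2 + 43 + 2 + 18 + 2 = 88.
Total exposure: 4 + 1 + 7 + 1 + 7 + 1 = 21 shifts.
By Gamma–Poisson conjugacy, the posterior is Gamma(α + Σx, β + Σt) = Gamma(33 + 88, 10 + 21) = Gamma(121, 31).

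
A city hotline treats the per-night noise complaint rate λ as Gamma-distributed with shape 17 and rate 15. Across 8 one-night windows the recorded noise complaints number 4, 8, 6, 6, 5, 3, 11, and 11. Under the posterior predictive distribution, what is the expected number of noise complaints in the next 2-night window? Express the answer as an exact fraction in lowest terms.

Total count: 4 + 8 + 6 + 6 + 5 + 3 + 11 + 11 = 54.
Total exposure: 8 nights.
Conjugate update: add total count to the shape and total exposure to the rate, giving Gamma(71, 23).
Predictive mean over a 2-night window = T·E[λ|data] = 2·71/23 = 142/23.

142/23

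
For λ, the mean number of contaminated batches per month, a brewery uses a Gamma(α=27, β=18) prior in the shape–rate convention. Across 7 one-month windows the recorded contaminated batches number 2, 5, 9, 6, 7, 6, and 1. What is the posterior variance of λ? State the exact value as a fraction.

63/625

Total count: 2 + 5 + 9 + 6 + 7 + 6 + 1 = 36.
Total exposure: 7 months.
Posterior: α' = 27 + 36 = 63, β' = 18 + 7 = 25.
Posterior variance = α'/β'² = 63/625.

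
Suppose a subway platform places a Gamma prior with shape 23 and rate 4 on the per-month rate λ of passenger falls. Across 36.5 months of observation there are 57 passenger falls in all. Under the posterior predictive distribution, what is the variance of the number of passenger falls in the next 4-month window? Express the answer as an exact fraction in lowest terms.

56960/6561

Total count 57 over total exposure 36.5 months.
Gamma(α, β) with Poisson data over total exposure Σt gives posterior Gamma(α+Σx, β+Σt) = Gamma(80, 81/2).
The posterior predictive for a window of length T is Negative Binomial with variance T·α'·(β'+T)/β'² = 4·80·(89/2)/(6561/4) = 56960/6561.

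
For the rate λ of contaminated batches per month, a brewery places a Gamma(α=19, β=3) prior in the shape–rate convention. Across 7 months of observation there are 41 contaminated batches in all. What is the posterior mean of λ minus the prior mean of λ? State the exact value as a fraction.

Total count 41 over total exposure 7 months.
Conjugate update: add total count to the shape and total exposure to the rate, giving Gamma(60, 10).
Posterior mean = 60/10 = 6; prior mean = 19/3 = 19/3. Difference = 6 − 19/3 = -1/3.

-1/3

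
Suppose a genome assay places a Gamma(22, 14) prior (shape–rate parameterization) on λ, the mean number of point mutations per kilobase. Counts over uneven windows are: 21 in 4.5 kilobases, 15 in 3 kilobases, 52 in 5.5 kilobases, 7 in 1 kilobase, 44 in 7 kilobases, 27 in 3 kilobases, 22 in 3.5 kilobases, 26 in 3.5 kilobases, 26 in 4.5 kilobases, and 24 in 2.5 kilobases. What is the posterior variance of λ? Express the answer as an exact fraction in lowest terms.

11/104

Total count: 21 + 15 + 52 + 7 + 44 + 27 + 22 + 26 + 26 + 24 = 264.
Total exposure: 4.5 + 3 + 5.5 + 1 + 7 + 3 + 3.5 + 3.5 + 4.5 + 2.5 = 38 kilobases.
Gamma(α, β) with Poisson data over total exposure Σt gives posterior Gamma(α+Σx, β+Σt) = Gamma(286, 52).
Posterior variance = α'/β'² = 286/2704 = 11/104.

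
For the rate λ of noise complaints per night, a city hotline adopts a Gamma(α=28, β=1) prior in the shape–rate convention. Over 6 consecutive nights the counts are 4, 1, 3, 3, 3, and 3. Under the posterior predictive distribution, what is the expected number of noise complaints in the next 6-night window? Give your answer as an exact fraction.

Total count: 4 + 1 + 3 + 3 + 3 + 3 = 17.
Total exposure: 6 nights.
Gamma(α, β) with Poisson data over total exposure Σt gives posterior Gamma(α+Σx, β+Σt) = Gamma(45, 7).
Predictive mean over a 6-night window = T·E[λ|data] = 6·45/7 = 270/7.

270/7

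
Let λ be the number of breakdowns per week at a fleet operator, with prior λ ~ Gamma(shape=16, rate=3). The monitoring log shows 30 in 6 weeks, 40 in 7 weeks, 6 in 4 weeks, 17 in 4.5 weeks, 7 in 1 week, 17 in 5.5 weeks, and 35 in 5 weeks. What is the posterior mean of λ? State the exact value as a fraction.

Total count: 30 + 40 + 6 + 17 + 7 + 17 + 35 = 152.
Total exposure: 6 + 7 + 4 + 4.5 + 1 + 5.5 + 5 = 33 weeks.
Conjugate update: add total count to the shape and total exposure to the rate, giving Gamma(168, 36).
Posterior mean = α'/β' = 168/36 = 14/3.

14/3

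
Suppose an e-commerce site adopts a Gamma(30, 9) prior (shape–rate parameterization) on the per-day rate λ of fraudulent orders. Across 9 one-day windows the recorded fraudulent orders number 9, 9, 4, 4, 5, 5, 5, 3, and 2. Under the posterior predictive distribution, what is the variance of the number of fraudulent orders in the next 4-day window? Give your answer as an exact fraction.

1672/81

Total count: 9 + 9 + 4 + 4 + 5 + 5 + 5 + 3 + 2 = 46.
Total exposure: 9 days.
Posterior: α' = 30 + 46 = 76, β' = 9 + 9 = 18.
The posterior predictive for a window of length T is Negative Binomial with variance T·α'·(β'+T)/β'² = 4·76·22/324 = 1672/81.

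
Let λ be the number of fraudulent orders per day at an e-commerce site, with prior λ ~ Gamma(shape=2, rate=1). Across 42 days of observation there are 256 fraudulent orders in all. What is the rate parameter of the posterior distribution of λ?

43

Total count 256 over total exposure 42 days.
The Gamma prior is conjugate for the Poisson rate, so λ | data ~ Gamma(2+256, 1+42) = Gamma(258, 43).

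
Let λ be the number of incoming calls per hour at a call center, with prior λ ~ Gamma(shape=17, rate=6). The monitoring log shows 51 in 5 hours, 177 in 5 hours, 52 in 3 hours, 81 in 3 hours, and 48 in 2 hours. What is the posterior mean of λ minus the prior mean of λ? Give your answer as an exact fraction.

Total count: 51 + 177 + 52 + 81 + 48 = 409.
Total exposure: 5 + 5 + 3 + 3 + 2 = 18 hours.
By Gamma–Poisson conjugacy, the posterior is Gamma(α + Σx, β + Σt) = Gamma(17 + 409, 6 + 18) = Gamma(426, 24).
Posterior mean = 426/24 = 71/4; prior mean = 17/6 = 17/6. Difference = 71/4 − 17/6 = 179/12.

179/12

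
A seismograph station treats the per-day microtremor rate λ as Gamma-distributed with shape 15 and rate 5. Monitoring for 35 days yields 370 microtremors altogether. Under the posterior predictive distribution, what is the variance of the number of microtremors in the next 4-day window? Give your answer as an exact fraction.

Total count 370 over total exposure 35 days.
Gamma(α, β) with Poisson data over total exposure Σt gives posterior Gamma(α+Σx, β+Σt) = Gamma(385, 40).
The posterior predictive for a window of length T is Negative Binomial with variance T·α'·(β'+T)/β'² = 4·385·44/1600 = 847/20.

847/20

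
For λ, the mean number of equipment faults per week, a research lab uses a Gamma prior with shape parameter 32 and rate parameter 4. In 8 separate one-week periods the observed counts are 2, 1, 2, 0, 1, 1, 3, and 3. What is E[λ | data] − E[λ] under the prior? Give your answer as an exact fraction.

Total count: 2 + 1 + 2 + 0 + 1 + 1 + 3 + 3 = 13.
Total exposure: 8 weeks.
By Gamma–Poisson conjugacy, the posterior is Gamma(α + Σx, β + Σt) = Gamma(32 + 13, 4 + 8) = Gamma(45, 12).
Posterior mean = 45/12 = 15/4; prior mean = 32/4 = 8. Difference = 15/4 − 8 = -17/4.

-17/4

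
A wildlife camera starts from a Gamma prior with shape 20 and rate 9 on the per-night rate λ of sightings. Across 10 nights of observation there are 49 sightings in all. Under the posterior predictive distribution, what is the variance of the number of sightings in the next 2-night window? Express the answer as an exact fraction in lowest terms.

2898/361

Total count 49 over total exposure 10 nights.
Gamma(α, β) with Poisson data over total exposure Σt gives posterior Gamma(α+Σx, β+Σt) = Gamma(69, 19).
The posterior predictive for a window of length T is Negative Binomial with variance T·α'·(β'+T)/β'² = 2·69·21/361 = 2898/361.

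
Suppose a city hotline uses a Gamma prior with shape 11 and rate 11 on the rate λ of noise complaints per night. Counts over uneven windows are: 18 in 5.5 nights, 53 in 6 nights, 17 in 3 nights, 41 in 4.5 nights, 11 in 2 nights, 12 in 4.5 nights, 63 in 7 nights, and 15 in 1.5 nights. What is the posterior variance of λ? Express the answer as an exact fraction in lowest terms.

Total count: 18 + 53 + 17 + 41 + 11 + 12 + 63 + 15 = 230.
Total exposure: 5.5 + 6 + 3 + 4.5 + 2 + 4.5 + 7 + 1.5 = 34 nights.
By Gamma–Poisson conjugacy, the posterior is Gamma(α + Σx, β + Σt) = Gamma(11 + 230, 11 + 34) = Gamma(241, 45).
Posterior variance = α'/β'² = 241/2025.

241/2025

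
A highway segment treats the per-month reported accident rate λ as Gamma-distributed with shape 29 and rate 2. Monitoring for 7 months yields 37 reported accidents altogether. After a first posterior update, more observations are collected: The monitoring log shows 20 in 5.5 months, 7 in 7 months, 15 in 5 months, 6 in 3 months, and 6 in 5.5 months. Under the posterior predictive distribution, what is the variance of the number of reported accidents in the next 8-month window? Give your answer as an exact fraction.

Total count 37 over total exposure 7 months.
After the first batch: Gamma(29 + 37, 2 + 7) = Gamma(66, 9).
Total count: 20 + 7 + 15 + 6 + 6 = 54.
Total exposure: 5.5 + 7 + 5 + 3 + 5.5 = 26 months.
After the second batch: Gamma(66 + 54, 9 + 26) = Gamma(120, 35).
The posterior predictive for a window of length T is Negative Binomial with variance T·α'·(β'+T)/β'² = 8·120·43/1225 = 8256/245.

8256/245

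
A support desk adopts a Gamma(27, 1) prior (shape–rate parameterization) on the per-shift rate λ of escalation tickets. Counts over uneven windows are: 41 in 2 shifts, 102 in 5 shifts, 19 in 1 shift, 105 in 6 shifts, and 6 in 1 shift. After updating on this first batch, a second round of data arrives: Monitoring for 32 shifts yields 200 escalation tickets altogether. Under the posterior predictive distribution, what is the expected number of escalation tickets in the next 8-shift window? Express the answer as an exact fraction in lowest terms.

Total count: 41 + 102 + 19 + 105 + 6 = 273.
Total exposure: 2 + 5 + 1 + 6 + 1 = 15 shifts.
After the first batch: Gamma(27 + 273, 1 + 15) = Gamma(300, 16).
Total count 200 over total exposure 32 shifts.
After the second batch: Gamma(300 + 200, 16 + 32) = Gamma(500, 48).
Predictive mean over an 8-shift window = T·E[λ|data] = 8·500/48 = 250/3.

250/3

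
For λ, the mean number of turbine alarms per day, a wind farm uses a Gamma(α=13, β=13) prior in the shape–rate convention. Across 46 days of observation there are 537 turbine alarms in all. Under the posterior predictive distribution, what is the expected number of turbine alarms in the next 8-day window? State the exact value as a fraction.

Total count 537 over total exposure 46 days.
Gamma(α, β) with Poisson data over total exposure Σt gives posterior Gamma(α+Σx, β+Σt) = Gamma(550, 59).
Predictive mean over an 8-day window = T·E[λ|data] = 8·550/59 = 4400/59.

4400/59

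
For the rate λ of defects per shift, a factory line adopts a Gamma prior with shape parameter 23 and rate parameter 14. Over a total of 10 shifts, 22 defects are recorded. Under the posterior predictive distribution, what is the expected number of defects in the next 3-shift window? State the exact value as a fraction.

45/8

Total count 22 over total exposure 10 shifts.
By Gamma–Poisson conjugacy, the posterior is Gamma(α + Σx, β + Σt) = Gamma(23 + 22, 14 + 10) = Gamma(45, 24).
Predictive mean over a 3-shift window = T·E[λ|data] = 3·45/24 = 45/8.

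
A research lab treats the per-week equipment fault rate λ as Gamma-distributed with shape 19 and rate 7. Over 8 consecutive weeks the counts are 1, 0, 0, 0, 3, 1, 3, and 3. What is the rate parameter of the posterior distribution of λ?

15

Total count: 1 + 0 + 0 + 0 + 3 + 1 + 3 + 3 = 11.
Total exposure: 8 weeks.
By Gamma–Poisson conjugacy, the posterior is Gamma(α + Σx, β + Σt) = Gamma(19 + 11, 7 + 8) = Gamma(30, 15).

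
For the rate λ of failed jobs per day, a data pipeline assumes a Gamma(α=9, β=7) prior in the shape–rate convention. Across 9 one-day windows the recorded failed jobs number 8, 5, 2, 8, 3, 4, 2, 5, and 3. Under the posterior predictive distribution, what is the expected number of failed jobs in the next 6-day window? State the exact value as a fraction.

147/8

Total count: 8 + 5 + 2 + 8 + 3 + 4 + 2 + 5 + 3 = 40.
Total exposure: 9 days.
Conjugate update: add total count to the shape and total exposure to the rate, giving Gamma(49, 16).
Predictive mean over a 6-day window = T·E[λ|data] = 6·49/16 = 147/8.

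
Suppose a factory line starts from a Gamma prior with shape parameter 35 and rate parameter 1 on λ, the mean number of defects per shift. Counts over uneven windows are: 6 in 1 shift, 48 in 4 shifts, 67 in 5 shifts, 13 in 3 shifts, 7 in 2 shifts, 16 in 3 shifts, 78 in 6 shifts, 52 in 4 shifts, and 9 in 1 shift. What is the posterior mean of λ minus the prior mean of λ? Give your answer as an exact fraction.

-719/30

Total count: 6 + 48 + 67 + 13 + 7 + 16 + 78 + 52 + 9 = 296.
Total exposure: 1 + 4 + 5 + 3 + 2 + 3 + 6 + 4 + 1 = 29 shifts.
Posterior: α' = 35 + 296 = 331, β' = 1 + 29 = 30.
Posterior mean = 331/30 = 331/30; prior mean = 35/1 = 35. Difference = 331/30 − 35 = -719/30.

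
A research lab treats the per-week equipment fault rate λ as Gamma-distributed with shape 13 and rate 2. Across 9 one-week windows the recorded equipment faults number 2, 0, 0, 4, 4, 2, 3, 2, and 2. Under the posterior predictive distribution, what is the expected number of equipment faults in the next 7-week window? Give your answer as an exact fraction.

Total count: 2 + 0 + 0 + 4 + 4 + 2 + 3 + 2 + 2 = 19.
Total exposure: 9 weeks.
The Gamma prior is conjugate for the Poisson rate, so λ | data ~ Gamma(13+19, 2+9) = Gamma(32, 11).
Predictive mean over a 7-week window = T·E[λ|data] = 7·32/11 = 224/11.

224/11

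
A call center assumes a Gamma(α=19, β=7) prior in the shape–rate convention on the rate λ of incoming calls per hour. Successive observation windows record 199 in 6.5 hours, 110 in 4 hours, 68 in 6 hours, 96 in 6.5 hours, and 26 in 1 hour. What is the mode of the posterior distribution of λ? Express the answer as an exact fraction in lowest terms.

Total count: 199 + 110 + 68 + 96 + 26 = 499.
Total exposure: 6.5 + 4 + 6 + 6.5 + 1 = 24 hours.
Conjugate update: add total count to the shape and total exposure to the rate, giving Gamma(518, 31).
Posterior mode = (α'−1)/β' = 517/31.

517/31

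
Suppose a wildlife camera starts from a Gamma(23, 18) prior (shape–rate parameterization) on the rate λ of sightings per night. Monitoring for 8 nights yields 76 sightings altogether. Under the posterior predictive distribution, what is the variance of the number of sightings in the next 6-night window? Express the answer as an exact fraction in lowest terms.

4752/169

Total count 76 over total exposure 8 nights.
By Gamma–Poisson conjugacy, the posterior is Gamma(α + Σx, β + Σt) = Gamma(23 + 76, 18 + 8) = Gamma(99, 26).
The posterior predictive for a window of length T is Negative Binomial with variance T·α'·(β'+T)/β'² = 6·99·32/676 = 4752/169.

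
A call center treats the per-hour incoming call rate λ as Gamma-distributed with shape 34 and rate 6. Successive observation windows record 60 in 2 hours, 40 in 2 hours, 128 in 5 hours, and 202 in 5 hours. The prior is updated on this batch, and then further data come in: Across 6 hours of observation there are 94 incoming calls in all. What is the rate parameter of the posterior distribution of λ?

Total count: 60 + 40 + 128 + 202 = 430.
Total exposure: 2 + 2 + 5 + 5 = 14 hours.
After the first batch: Gamma(34 + 430, 6 + 14) = Gamma(464, 20).
Total count 94 over total exposure 6 hours.
After the second batch: Gamma(464 + 94, 20 + 6) = Gamma(558, 26).

26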